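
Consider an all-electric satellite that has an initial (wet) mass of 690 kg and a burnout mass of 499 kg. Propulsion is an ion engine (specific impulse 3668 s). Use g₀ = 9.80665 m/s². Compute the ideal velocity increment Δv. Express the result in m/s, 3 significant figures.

v_e = Isp · g₀ = 3668 × 9.80665 = 35970.8 m/s.
Using Δv = v_e ln(m₀/m_f): Δv = v_e · ln(m₀/m_f) = 35970.8 × ln(1.383) = 35970.8 × 0.3241 ≈ 11657.6 m/s.

Δv ≈ 11700 m/s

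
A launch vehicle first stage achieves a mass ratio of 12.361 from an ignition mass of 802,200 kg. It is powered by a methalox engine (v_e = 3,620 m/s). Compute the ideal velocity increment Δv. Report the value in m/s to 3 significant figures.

Δv = v_e · ln(12.361) = 3620.0 × 2.5145 ≈ 9102.7 m/s.

Δv ≈ 9100 m/s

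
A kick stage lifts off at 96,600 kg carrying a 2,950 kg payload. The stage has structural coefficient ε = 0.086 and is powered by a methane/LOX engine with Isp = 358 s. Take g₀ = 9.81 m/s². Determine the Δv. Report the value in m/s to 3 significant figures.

Stage wet mass = m₀ − payload = 96,600 − 2,950 = 93,650 kg.
Stage dry mass = ε × stage wet mass = 0.086 × 93,650 = 8,053.9 kg.
Burnout mass m_f = stage dry + payload = 8,053.9 + 2,950 = 11,003.9 kg.
v_e = Isp · g₀ = 358 × 9.81 = 3512.0 m/s.
Rocket equation: Δv = v_e · ln(96,600/11,003.9) = 3512.0 × ln(8.779) = 3512.0 × 2.1723 ≈ 7629 m/s.

Δv ≈ 7630 m/s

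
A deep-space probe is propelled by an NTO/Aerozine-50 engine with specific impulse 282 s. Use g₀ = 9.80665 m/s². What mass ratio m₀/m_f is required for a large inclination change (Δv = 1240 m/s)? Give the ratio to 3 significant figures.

mass ratio ≈ 1.57

v_e = Isp · g₀ = 282 × 9.80665 = 2765.5 m/s.
m₀/m_f = exp(Δv / v_e) = exp(1240 / 2765.5) = exp(0.4484) = 1.5658.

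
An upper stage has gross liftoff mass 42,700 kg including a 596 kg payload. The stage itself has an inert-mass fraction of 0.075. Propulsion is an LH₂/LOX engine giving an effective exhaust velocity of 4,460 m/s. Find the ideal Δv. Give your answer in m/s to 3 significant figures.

Δv ≈ 10800 m/s

Stage wet mass = m₀ − payload = 42,700 − 596 = 42,104 kg.
Stage dry mass = ε × stage wet mass = 0.075 × 42,104 = 3,157.8 kg.
Burnout mass m_f = stage dry + payload = 3,157.8 + 596 = 3,753.8 kg.
Rocket equation: Δv = v_e · ln(42,700/3,753.8) = 4460.0 × ln(11.38) = 4460.0 × 2.4314 ≈ 10844 m/s.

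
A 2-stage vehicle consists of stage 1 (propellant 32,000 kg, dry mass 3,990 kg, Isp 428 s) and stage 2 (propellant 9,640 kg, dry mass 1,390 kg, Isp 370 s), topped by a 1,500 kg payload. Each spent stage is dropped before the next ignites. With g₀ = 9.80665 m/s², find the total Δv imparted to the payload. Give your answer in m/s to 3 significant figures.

Δv ≈ 9840 m/s

Ignition mass of stage 1 = 32,000+3,990 + 9,640+1,390 + 1,500 = 48,520 kg.
Stage 1: m₀ = 48,520 kg, m_f = 48,520 − 32,000 = 16,520 kg; Δv = 428×9.80665×ln(2.937) = 4197.2×1.0774 ≈ 4522 m/s.
Stage 2: m₀ = 12,530 kg, m_f = 12,530 − 9,640 = 2,890 kg; Δv = 370×9.80665×ln(4.336) = 3628.5×1.4669 ≈ 5322 m/s.
Total Δv = 4522 + 5322 = 9844 m/s.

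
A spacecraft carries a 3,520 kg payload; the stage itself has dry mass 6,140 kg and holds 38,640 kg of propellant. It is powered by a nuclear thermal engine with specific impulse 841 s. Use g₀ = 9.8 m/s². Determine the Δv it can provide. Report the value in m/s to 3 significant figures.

Δv ≈ 13300 m/s

v_e = Isp · g₀ = 841 × 9.8 = 8241.8 m/s.
m₀ = payload + dry + propellant = 3,520 + 6,140 + 38,640 = 48,300 kg.
m_f = payload + dry = 3,520 + 6,140 = 9,660 kg.
Δv = v_e · ln(m₀/m_f) = 8241.8 × ln(5) = 8241.8 × 1.6094 ≈ 13264.7 m/s.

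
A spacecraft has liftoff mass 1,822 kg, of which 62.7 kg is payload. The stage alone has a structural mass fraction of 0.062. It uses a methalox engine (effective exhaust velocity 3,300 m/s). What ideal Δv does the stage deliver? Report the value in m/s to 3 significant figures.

Stage wet mass = m₀ − payload = 1,822 − 62.7 = 1,759.3 kg.
Stage dry mass = ε × stage wet mass = 0.062 × 1,759.3 = 109.077 kg.
Burnout mass m_f = stage dry + payload = 109.077 + 62.7 = 171.777 kg.
From the ideal rocket equation, Δv = v_e · ln(1,822/171.777) = 3300.0 × ln(10.61) = 3300.0 × 2.3615 ≈ 7793 m/s.

Δv ≈ 7790 m/s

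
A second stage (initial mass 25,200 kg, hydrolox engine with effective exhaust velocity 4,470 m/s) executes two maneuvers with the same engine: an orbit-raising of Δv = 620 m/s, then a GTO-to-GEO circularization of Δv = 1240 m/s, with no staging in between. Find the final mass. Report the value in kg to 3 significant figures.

After the first burn: m = 25200 × exp(−620/4470.0) = 25200 × 0.87049 = 21,936.3 kg.
After the second burn: m = 21,936.3 × exp(−1240/4470.0) = 21,936.3 × 0.75775 = 16,622.2 kg.

final mass ≈ 16600 kg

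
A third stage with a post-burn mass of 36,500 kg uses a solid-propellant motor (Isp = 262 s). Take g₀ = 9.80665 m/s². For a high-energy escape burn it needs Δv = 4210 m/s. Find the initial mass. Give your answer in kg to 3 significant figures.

v_e = Isp · g₀ = 262 × 9.80665 = 2569.3 m/s.
By the Tsiolkovsky rocket equation, m₀/m_f = exp(Δv / v_e) = exp(4210 / 2569.3) = exp(1.6386) = 5.1477.
m₀ = m_f × 5.1477 = 36,500 × 5.1477 = 187,891 kg.

initial mass ≈ 188000 kg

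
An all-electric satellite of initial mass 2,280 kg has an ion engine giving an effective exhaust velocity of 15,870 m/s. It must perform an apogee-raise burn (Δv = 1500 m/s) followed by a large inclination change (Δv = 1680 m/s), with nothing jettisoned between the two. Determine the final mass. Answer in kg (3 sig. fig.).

final mass ≈ 1870 kg

After the first burn: m = 2280 × exp(−1500/15870.0) = 2280 × 0.90981 = 2,074.37 kg.
After the second burn: m = 2,074.37 × exp(−1680/15870.0) = 2,074.37 × 0.89955 = 1,866 kg.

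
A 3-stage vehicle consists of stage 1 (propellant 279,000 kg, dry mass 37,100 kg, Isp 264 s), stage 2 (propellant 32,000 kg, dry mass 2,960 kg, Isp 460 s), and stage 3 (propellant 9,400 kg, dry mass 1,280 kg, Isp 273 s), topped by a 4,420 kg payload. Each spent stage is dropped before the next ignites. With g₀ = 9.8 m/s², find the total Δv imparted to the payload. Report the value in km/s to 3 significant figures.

Δv ≈ 10.9 km/s

Ignition mass of stage 1 = 279,000+37,100 + 32,000+2,960 + 9,400+1,280 + 4,420 = 366,160 kg.
Stage 1: m₀ = 366,160 kg, m_f = 366,160 − 279,000 = 87,160 kg; Δv = 264×9.8×ln(4.201) = 2587.2×1.4353 ≈ 3713 m/s.
Stage 2: m₀ = 50,060 kg, m_f = 50,060 − 32,000 = 18,060 kg; Δv = 460×9.8×ln(2.772) = 4508.0×1.0195 ≈ 4596 m/s.
Stage 3: m₀ = 15,100 kg, m_f = 15,100 − 9,400 = 5,700 kg; Δv = 273×9.8×ln(2.649) = 2675.4×0.9742 ≈ 2606 m/s.
Total Δv = 3713 + 4596 + 2606 = 10915 m/s.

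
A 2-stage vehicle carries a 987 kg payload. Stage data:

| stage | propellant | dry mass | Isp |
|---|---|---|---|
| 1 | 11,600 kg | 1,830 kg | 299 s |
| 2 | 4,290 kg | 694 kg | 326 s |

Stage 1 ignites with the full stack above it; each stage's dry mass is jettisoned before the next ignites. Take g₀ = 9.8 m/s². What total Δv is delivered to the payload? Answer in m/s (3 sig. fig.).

Ignition mass of stage 1 = 11,600+1,830 + 4,290+694 + 987 = 19,401 kg.
Stage 1: m₀ = 19,401 kg, m_f = 19,401 − 11,600 = 7,801 kg; Δv = 299×9.8×ln(2.487) = 2930.2×0.9111 ≈ 2670 m/s.
Stage 2: m₀ = 5,971 kg, m_f = 5,971 − 4,290 = 1,681 kg; Δv = 326×9.8×ln(3.552) = 3194.8×1.2675 ≈ 4049 m/s.
Total Δv = 2670 + 4049 = 6719 m/s.

Δv ≈ 6720 m/s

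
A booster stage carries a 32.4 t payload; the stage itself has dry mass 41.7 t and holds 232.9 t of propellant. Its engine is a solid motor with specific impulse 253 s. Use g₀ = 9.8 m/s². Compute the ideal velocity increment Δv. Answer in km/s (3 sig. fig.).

v_e = Isp · g₀ = 253 × 9.8 = 2479.4 m/s.
m₀ = payload + dry + propellant = 32.4 + 41.7 + 232.9 = 307 t.
m_f = payload + dry = 32.4 + 41.7 = 74.1 t.
By the Tsiolkovsky rocket equation, Δv = v_e · ln(m₀/m_f) = 2479.4 × ln(4.143) = 2479.4 × 1.4214 ≈ 3524.3 m/s.

Δv ≈ 3.52 km/s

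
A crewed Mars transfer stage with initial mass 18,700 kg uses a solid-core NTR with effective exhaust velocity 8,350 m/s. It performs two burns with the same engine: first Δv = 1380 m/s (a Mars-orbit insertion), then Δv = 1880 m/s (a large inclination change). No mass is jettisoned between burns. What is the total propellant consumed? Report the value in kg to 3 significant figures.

After the first burn: m = 18700 × exp(−1380/8350.0) = 18700 × 0.84767 = 15,851.4 kg.
After the second burn: m = 15,851.4 × exp(−1880/8350.0) = 15,851.4 × 0.79840 = 12,655.8 kg.
Total propellant = m₀ − m_final = 18700 − 12,655.8 = 6,044.2 kg.

total propellant consumed ≈ 6040 kg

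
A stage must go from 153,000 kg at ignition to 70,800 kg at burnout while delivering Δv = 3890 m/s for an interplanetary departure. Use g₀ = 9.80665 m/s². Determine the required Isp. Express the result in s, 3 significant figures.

ln(m₀/m_f) = ln(153000/70800) = ln(2.161) = 0.7706.
Using Δv = v_e ln(m₀/m_f): v_e = Δv / ln(m₀/m_f) = 3890 / 0.7706 = 5048.2 m/s.
Isp = v_e / g₀ = 5048.2 / 9.80665 = 514.8 s.

Isp ≈ 515 s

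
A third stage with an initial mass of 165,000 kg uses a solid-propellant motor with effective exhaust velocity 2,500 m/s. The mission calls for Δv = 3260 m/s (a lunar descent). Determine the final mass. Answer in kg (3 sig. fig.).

m₀/m_f = exp(Δv / v_e) = exp(3260 / 2500.0) = exp(1.3040) = 3.6840.
m_f = m₀ / 3.6840 = 165,000 / 3.6840 = 44,788.3 kg.

final mass ≈ 44800 kg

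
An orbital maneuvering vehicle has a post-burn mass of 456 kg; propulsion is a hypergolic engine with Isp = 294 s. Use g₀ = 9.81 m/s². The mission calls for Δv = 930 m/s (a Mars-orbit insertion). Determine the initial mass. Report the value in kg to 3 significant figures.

v_e = Isp · g₀ = 294 × 9.81 = 2884.1 m/s.
Rocket equation: m₀/m_f = exp(Δv / v_e) = exp(930 / 2884.1) = exp(0.3225) = 1.3805.
m₀ = m_f × 1.3805 = 456 × 1.3805 = 629.508 kg.

initial mass ≈ 630 kg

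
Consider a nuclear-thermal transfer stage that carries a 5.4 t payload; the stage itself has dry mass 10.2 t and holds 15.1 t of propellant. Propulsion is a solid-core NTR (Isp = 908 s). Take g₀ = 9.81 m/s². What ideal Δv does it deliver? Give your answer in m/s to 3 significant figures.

v_e = Isp · g₀ = 908 × 9.81 = 8907.5 m/s.
m₀ = payload + dry + propellant = 5.4 + 10.2 + 15.1 = 30.7 t.
m_f = payload + dry = 5.4 + 10.2 = 15.6 t.
Δv = v_e · ln(m₀/m_f) = 8907.5 × ln(1.968) = 8907.5 × 0.6770 ≈ 6030.3 m/s.

Δv ≈ 6030 m/s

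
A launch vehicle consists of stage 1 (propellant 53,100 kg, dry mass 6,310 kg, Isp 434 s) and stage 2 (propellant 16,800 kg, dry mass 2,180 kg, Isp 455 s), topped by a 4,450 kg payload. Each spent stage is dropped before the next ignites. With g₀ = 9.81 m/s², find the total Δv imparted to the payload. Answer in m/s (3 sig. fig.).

Δv ≈ 10000 m/s

Ignition mass of stage 1 = 53,100+6,310 + 16,800+2,180 + 4,450 = 82,840 kg.
Stage 1: m₀ = 82,840 kg, m_f = 82,840 − 53,100 = 29,740 kg; Δv = 434×9.81×ln(2.785) = 4257.5×1.0244 ≈ 4362 m/s.
Stage 2: m₀ = 23,430 kg, m_f = 23,430 − 16,800 = 6,630 kg; Δv = 455×9.81×ln(3.534) = 4463.6×1.2624 ≈ 5635 m/s.
Total Δv = 4362 + 5635 = 9997 m/s.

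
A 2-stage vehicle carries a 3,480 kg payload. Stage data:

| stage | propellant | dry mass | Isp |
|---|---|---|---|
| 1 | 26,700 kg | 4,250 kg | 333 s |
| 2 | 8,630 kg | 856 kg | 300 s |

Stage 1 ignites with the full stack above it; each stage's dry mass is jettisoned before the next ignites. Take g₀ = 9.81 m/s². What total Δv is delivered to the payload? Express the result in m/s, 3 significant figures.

Ignition mass of stage 1 = 26,700+4,250 + 8,630+856 + 3,480 = 43,916 kg.
Stage 1: m₀ = 43,916 kg, m_f = 43,916 − 26,700 = 17,216 kg; Δv = 333×9.81×ln(2.551) = 3266.7×0.9364 ≈ 3059 m/s.
Stage 2: m₀ = 12,966 kg, m_f = 12,966 − 8,630 = 4,336 kg; Δv = 300×9.81×ln(2.99) = 2943.0×1.0954 ≈ 3224 m/s.
Total Δv = 3059 + 3224 = 6283 m/s.

Δv ≈ 6280 m/s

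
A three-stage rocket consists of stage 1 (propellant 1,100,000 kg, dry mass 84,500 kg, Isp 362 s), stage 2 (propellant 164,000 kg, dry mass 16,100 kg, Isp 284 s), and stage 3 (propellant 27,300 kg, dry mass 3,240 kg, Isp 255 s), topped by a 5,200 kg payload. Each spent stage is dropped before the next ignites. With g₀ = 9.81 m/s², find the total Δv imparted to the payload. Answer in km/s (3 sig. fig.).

Δv ≈ 13.1 km/s

Ignition mass of stage 1 = 1,100,000+84,500 + 164,000+16,100 + 27,300+3,240 + 5,200 = 1,400,340 kg.
Stage 1: m₀ = 1,400,340 kg, m_f = 1,400,340 − 1,100,000 = 300,340 kg; Δv = 362×9.81×ln(4.663) = 3551.2×1.5396 ≈ 5467 m/s.
Stage 2: m₀ = 215,840 kg, m_f = 215,840 − 164,000 = 51,840 kg; Δv = 284×9.81×ln(4.164) = 2786.0×1.4264 ≈ 3974 m/s.
Stage 3: m₀ = 35,740 kg, m_f = 35,740 − 27,300 = 8,440 kg; Δv = 255×9.81×ln(4.235) = 2501.6×1.4433 ≈ 3610 m/s.
Total Δv = 5467 + 3974 + 3610 = 13051 m/s.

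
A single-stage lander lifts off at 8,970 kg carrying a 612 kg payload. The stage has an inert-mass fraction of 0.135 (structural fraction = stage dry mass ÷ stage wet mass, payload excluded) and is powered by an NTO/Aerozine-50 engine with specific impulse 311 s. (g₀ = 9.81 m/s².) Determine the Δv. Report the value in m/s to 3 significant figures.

Stage wet mass = m₀ − payload = 8,970 − 612 = 8,358 kg.
Stage dry mass = ε × stage wet mass = 0.135 × 8,358 = 1,128.33 kg.
Burnout mass m_f = stage dry + payload = 1,128.33 + 612 = 1,740.33 kg.
v_e = Isp · g₀ = 311 × 9.81 = 3050.9 m/s.
Using Δv = v_e ln(m₀/m_f): Δv = v_e · ln(8,970/1,740.33) = 3050.9 × ln(5.154) = 3050.9 × 1.6398 ≈ 5003 m/s.

Δv ≈ 5000 m/s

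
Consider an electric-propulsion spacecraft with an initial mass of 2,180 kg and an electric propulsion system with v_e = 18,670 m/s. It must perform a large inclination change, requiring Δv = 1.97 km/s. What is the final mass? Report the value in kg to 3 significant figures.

final mass ≈ 1960 kg

By the Tsiolkovsky rocket equation, m₀/m_f = exp(Δv / v_e) = exp(1970 / 18670.0) = exp(0.1055) = 1.1113.
m_f = m₀ / 1.1113 = 2,180 / 1.1113 = 1,961.67 kg.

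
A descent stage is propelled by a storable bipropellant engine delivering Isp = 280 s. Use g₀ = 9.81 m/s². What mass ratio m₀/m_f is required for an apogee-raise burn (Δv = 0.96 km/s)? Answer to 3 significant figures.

v_e = Isp · g₀ = 280 × 9.81 = 2746.8 m/s.
By the Tsiolkovsky rocket equation, m₀/m_f = exp(Δv / v_e) = exp(960 / 2746.8) = exp(0.3495) = 1.4184.

mass ratio ≈ 1.42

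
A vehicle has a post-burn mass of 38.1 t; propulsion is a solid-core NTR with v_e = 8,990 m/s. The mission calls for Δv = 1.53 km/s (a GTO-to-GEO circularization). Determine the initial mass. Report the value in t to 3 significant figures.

initial mass ≈ 45.2 t

From the ideal rocket equation, m₀/m_f = exp(Δv / v_e) = exp(1530 / 8990.0) = exp(0.1702) = 1.1855.
m₀ = m_f × 1.1855 = 38.1 × 1.1855 = 45.1676 t.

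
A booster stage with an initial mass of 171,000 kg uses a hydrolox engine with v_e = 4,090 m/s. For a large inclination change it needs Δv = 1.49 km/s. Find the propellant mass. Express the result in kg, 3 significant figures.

m₀/m_f = exp(Δv / v_e) = exp(1490 / 4090.0) = exp(0.3643) = 1.4395.
m_f = 171,000 / 1.4395 = 118,791 kg, so propellant = m₀ − m_f = 171,000 − 118,791 = 52,209 kg.

propellant mass ≈ 52200 kg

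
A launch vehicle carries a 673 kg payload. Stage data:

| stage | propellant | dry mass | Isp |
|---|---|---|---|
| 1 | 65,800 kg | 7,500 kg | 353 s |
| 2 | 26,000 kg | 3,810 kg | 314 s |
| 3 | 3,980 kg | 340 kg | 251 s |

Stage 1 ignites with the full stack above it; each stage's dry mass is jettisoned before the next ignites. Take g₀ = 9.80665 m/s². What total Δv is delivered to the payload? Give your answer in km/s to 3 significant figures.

Ignition mass of stage 1 = 65,800+7,500 + 26,000+3,810 + 3,980+340 + 673 = 108,103 kg.
Stage 1: m₀ = 108,103 kg, m_f = 108,103 − 65,800 = 42,303 kg; Δv = 353×9.80665×ln(2.555) = 3461.7×0.9382 ≈ 3248 m/s.
Stage 2: m₀ = 34,803 kg, m_f = 34,803 − 26,000 = 8,803 kg; Δv = 314×9.80665×ln(3.954) = 3079.3×1.3746 ≈ 4233 m/s.
Stage 3: m₀ = 4,993 kg, m_f = 4,993 − 3,980 = 1,013 kg; Δv = 251×9.80665×ln(4.929) = 2461.5×1.5951 ≈ 3926 m/s.
Total Δv = 3248 + 4233 + 3926 = 11407 m/s.

Δv ≈ 11.4 km/s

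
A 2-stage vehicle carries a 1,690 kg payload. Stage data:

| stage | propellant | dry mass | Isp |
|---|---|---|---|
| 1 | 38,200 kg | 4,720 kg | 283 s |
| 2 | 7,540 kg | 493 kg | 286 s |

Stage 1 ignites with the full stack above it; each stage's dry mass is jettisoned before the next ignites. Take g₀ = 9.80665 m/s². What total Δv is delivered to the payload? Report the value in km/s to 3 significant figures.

Ignition mass of stage 1 = 38,200+4,720 + 7,540+493 + 1,690 = 52,643 kg.
Stage 1: m₀ = 52,643 kg, m_f = 52,643 − 38,200 = 14,443 kg; Δv = 283×9.80665×ln(3.645) = 2775.3×1.2933 ≈ 3589 m/s.
Stage 2: m₀ = 9,723 kg, m_f = 9,723 − 7,540 = 2,183 kg; Δv = 286×9.80665×ln(4.454) = 2804.7×1.4938 ≈ 4190 m/s.
Total Δv = 3589 + 4190 = 7779 m/s.

Δv ≈ 7.78 km/s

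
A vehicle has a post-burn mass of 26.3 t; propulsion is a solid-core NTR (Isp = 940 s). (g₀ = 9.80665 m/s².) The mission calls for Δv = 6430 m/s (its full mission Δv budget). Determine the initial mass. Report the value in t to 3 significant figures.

initial mass ≈ 52.8 t

v_e = Isp · g₀ = 940 × 9.80665 = 9218.3 m/s.
m₀/m_f = exp(Δv / v_e) = exp(6430 / 9218.3) = exp(0.6975) = 2.0088.
m₀ = m_f × 2.0088 = 26.3 × 2.0088 = 52.8314 t.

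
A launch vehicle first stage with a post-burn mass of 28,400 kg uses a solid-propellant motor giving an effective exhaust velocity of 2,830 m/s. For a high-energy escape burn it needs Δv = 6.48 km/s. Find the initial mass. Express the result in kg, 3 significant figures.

From the ideal rocket equation, m₀/m_f = exp(Δv / v_e) = exp(6480 / 2830.0) = exp(2.2898) = 9.8725.
m₀ = m_f × 9.8725 = 28,400 × 9.8725 = 280,379 kg.

initial mass ≈ 280000 kg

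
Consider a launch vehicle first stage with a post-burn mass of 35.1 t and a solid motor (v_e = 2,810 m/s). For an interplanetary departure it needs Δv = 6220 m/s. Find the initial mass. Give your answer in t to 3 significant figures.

Rocket equation: m₀/m_f = exp(Δv / v_e) = exp(6220 / 2810.0) = exp(2.2135) = 9.1479.
m₀ = m_f × 9.1479 = 35.1 × 9.1479 = 321.091 t.

initial mass ≈ 321 t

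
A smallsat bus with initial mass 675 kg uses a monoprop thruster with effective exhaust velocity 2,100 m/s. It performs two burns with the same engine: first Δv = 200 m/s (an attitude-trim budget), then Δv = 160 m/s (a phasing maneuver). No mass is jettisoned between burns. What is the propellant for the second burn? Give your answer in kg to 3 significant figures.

propellant for the second burn ≈ 45.0 kg

After the first burn: m = 675 × exp(−200/2100.0) = 675 × 0.90916 = 613.683 kg.
After the second burn: m = 613.683 × exp(−160/2100.0) = 613.683 × 0.92664 = 568.663 kg.
Second-burn propellant = 613.683 − 568.663 = 45.02 kg.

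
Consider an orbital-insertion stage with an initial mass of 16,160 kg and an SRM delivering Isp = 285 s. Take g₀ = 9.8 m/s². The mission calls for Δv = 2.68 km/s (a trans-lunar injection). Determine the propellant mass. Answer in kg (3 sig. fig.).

v_e = Isp · g₀ = 285 × 9.8 = 2793.0 m/s.
m₀/m_f = exp(Δv / v_e) = exp(2680 / 2793.0) = exp(0.9595) = 2.6105.
m_f = 16,160 / 2.6105 = 6,190.38 kg, so propellant = m₀ − m_f = 16,160 − 6,190.38 = 9,969.62 kg.

propellant mass ≈ 9970 kg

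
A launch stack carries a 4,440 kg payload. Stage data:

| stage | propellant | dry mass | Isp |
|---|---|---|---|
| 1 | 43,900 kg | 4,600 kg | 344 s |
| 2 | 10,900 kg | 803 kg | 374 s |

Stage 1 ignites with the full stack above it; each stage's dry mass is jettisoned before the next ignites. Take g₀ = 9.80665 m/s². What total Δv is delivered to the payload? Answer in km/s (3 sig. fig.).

Δv ≈ 7.96 km/s

Ignition mass of stage 1 = 43,900+4,600 + 10,900+803 + 4,440 = 64,643 kg.
Stage 1: m₀ = 64,643 kg, m_f = 64,643 − 43,900 = 20,743 kg; Δv = 344×9.80665×ln(3.116) = 3373.5×1.1367 ≈ 3835 m/s.
Stage 2: m₀ = 16,143 kg, m_f = 16,143 − 10,900 = 5,243 kg; Δv = 374×9.80665×ln(3.079) = 3667.7×1.1246 ≈ 4125 m/s.
Total Δv = 3835 + 4125 = 7960 m/s.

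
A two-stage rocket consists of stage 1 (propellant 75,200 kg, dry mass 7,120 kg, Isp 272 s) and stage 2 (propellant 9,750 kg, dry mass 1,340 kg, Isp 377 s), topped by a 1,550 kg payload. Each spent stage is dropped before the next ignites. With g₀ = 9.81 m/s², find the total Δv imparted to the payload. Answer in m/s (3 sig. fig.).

Ignition mass of stage 1 = 75,200+7,120 + 9,750+1,340 + 1,550 = 94,960 kg.
Stage 1: m₀ = 94,960 kg, m_f = 94,960 − 75,200 = 19,760 kg; Δv = 272×9.81×ln(4.806) = 2668.3×1.5698 ≈ 4189 m/s.
Stage 2: m₀ = 12,640 kg, m_f = 12,640 − 9,750 = 2,890 kg; Δv = 377×9.81×ln(4.374) = 3698.4×1.4756 ≈ 5457 m/s.
Total Δv = 4189 + 5457 = 9646 m/s.

Δv ≈ 9650 m/s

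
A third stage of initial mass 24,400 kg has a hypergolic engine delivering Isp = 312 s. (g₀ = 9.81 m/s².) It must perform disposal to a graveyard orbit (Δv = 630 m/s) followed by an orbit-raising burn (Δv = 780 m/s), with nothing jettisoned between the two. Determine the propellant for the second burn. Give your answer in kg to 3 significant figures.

propellant for the second burn ≈ 4470 kg

v_e = Isp · g₀ = 312 × 9.81 = 3060.7 m/s.
After the first burn: m = 24400 × exp(−630/3060.7) = 24400 × 0.81397 = 19,860.9 kg.
After the second burn: m = 19,860.9 × exp(−780/3060.7) = 19,860.9 × 0.77504 = 15,393 kg.
Second-burn propellant = 19,860.9 − 15,393 = 4,467.9 kg.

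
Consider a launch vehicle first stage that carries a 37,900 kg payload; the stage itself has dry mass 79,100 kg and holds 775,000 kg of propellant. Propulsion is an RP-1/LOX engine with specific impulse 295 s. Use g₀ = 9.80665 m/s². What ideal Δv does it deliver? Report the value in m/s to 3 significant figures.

Δv ≈ 5880 m/s

v_e = Isp · g₀ = 295 × 9.80665 = 2893.0 m/s.
m₀ = payload + dry + propellant = 37,900 + 79,100 + 775,000 = 892,000 kg.
m_f = payload + dry = 37,900 + 79,100 = 117,000 kg.
By the Tsiolkovsky rocket equation, Δv = v_e · ln(m₀/m_f) = 2893.0 × ln(7.624) = 2893.0 × 2.0313 ≈ 5876.5 m/s.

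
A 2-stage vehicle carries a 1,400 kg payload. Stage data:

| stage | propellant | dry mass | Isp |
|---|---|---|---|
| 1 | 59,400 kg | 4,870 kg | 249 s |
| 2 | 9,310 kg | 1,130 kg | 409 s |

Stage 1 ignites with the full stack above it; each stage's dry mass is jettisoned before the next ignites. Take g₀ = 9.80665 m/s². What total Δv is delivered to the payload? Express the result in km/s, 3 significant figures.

Ignition mass of stage 1 = 59,400+4,870 + 9,310+1,130 + 1,400 = 76,110 kg.
Stage 1: m₀ = 76,110 kg, m_f = 76,110 − 59,400 = 16,710 kg; Δv = 249×9.80665×ln(4.555) = 2441.9×1.5162 ≈ 3702 m/s.
Stage 2: m₀ = 11,840 kg, m_f = 11,840 − 9,310 = 2,530 kg; Δv = 409×9.80665×ln(4.68) = 4010.9×1.5433 ≈ 6190 m/s.
Total Δv = 3702 + 6190 = 9892 m/s.

Δv ≈ 9.89 km/s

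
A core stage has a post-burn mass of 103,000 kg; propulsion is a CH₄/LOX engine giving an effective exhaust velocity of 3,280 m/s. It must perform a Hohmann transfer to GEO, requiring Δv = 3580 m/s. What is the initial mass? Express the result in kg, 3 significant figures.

From the ideal rocket equation, m₀/m_f = exp(Δv / v_e) = exp(3580 / 3280.0) = exp(1.0915) = 2.9786.
m₀ = m_f × 2.9786 = 103,000 × 2.9786 = 306,796 kg.

initial mass ≈ 307000 kg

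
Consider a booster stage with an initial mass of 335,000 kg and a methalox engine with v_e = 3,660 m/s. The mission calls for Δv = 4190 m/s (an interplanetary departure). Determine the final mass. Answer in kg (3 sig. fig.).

final mass ≈ 107000 kg

Using Δv = v_e ln(m₀/m_f): m₀/m_f = exp(Δv / v_e) = exp(4190 / 3660.0) = exp(1.1448) = 3.1418.
m_f = m₀ / 3.1418 = 335,000 / 3.1418 = 106,627 kg.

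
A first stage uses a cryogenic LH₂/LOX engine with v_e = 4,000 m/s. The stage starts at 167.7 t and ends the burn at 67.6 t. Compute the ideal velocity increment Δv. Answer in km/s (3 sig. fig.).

By the Tsiolkovsky rocket equation, Δv = v_e · ln(m₀/m_f) = 4000.0 × ln(2.481) = 4000.0 × 0.9086 ≈ 3634.3 m/s.

Δv ≈ 3.63 km/s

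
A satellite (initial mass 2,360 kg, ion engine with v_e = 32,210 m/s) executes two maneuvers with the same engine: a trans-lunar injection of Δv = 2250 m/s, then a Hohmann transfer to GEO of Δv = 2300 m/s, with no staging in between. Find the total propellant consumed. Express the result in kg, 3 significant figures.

total propellant consumed ≈ 311 kg

After the first burn: m = 2360 × exp(−2250/32210.0) = 2360 × 0.93253 = 2,200.77 kg.
After the second burn: m = 2,200.77 × exp(−2300/32210.0) = 2,200.77 × 0.93108 = 2,049.09 kg.
Total propellant = m₀ − m_final = 2360 − 2,049.09 = 310.91 kg.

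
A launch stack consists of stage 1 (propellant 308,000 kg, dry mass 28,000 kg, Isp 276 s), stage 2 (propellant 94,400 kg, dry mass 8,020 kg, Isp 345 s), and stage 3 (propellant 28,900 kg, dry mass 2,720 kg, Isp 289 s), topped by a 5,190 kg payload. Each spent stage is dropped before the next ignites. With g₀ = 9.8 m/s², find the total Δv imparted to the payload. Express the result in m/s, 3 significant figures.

Δv ≈ 11000 m/s

Ignition mass of stage 1 = 308,000+28,000 + 94,400+8,020 + 28,900+2,720 + 5,190 = 475,230 kg.
Stage 1: m₀ = 475,230 kg, m_f = 475,230 − 308,000 = 167,230 kg; Δv = 276×9.8×ln(2.842) = 2704.8×1.0444 ≈ 2825 m/s.
Stage 2: m₀ = 139,230 kg, m_f = 139,230 − 94,400 = 44,830 kg; Δv = 345×9.8×ln(3.106) = 3381.0×1.1332 ≈ 3832 m/s.
Stage 3: m₀ = 36,810 kg, m_f = 36,810 − 28,900 = 7,910 kg; Δv = 289×9.8×ln(4.654) = 2832.2×1.5376 ≈ 4355 m/s.
Total Δv = 2825 + 3832 + 4355 = 11012 m/s.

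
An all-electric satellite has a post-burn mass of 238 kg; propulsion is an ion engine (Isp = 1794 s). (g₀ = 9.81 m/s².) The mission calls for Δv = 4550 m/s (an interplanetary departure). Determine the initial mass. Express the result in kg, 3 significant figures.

initial mass ≈ 308 kg

v_e = Isp · g₀ = 1794 × 9.81 = 17599.1 m/s.
m₀/m_f = exp(Δv / v_e) = exp(4550 / 17599.1) = exp(0.2585) = 1.2950.
m₀ = m_f × 1.2950 = 238 × 1.2950 = 308.21 kg.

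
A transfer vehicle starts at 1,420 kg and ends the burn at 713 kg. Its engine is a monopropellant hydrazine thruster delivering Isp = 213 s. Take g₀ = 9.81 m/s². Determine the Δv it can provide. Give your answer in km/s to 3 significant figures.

Δv ≈ 1.44 km/s

v_e = Isp · g₀ = 213 × 9.81 = 2089.5 m/s.
By the Tsiolkovsky rocket equation, Δv = v_e · ln(m₀/m_f) = 2089.5 × ln(1.992) = 2089.5 × 0.6889 ≈ 1439.5 m/s.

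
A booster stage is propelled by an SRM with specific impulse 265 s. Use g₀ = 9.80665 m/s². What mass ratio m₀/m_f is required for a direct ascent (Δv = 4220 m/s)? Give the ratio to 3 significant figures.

mass ratio ≈ 5.07

v_e = Isp · g₀ = 265 × 9.80665 = 2598.8 m/s.
m₀/m_f = exp(Δv / v_e) = exp(4220 / 2598.8) = exp(1.6238) = 5.0726.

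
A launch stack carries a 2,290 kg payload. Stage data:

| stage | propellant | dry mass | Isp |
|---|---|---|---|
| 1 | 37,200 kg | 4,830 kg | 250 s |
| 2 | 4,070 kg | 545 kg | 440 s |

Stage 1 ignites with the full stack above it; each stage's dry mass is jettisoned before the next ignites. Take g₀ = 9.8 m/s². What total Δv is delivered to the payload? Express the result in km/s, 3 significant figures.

Ignition mass of stage 1 = 37,200+4,830 + 4,070+545 + 2,290 = 48,935 kg.
Stage 1: m₀ = 48,935 kg, m_f = 48,935 − 37,200 = 11,735 kg; Δv = 250×9.8×ln(4.17) = 2450.0×1.4279 ≈ 3498 m/s.
Stage 2: m₀ = 6,905 kg, m_f = 6,905 − 4,070 = 2,835 kg; Δv = 440×9.8×ln(2.436) = 4312.0×0.8902 ≈ 3839 m/s.
Total Δv = 3498 + 3839 = 7337 m/s.

Δv ≈ 7.34 km/s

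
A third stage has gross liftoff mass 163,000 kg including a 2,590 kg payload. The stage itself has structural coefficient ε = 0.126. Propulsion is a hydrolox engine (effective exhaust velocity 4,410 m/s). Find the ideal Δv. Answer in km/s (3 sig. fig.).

Δv ≈ 8.67 km/s

Stage wet mass = m₀ − payload = 163,000 − 2,590 = 160,410 kg.
Stage dry mass = ε × stage wet mass = 0.126 × 160,410 = 20,211.7 kg.
Burnout mass m_f = stage dry + payload = 20,211.7 + 2,590 = 22,801.7 kg.
By the Tsiolkovsky rocket equation, Δv = v_e · ln(163,000/22,801.7) = 4410.0 × ln(7.149) = 4410.0 × 1.9669 ≈ 8674 m/s.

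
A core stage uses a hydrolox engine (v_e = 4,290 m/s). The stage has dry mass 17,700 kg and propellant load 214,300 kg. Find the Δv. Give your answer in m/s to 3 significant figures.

Δv ≈ 11000 m/s

m₀ = m_dry + m_prop = 17,700 + 214,300 = 232,000 kg.
Rocket equation: Δv = v_e · ln(m₀/m_f) = 4290.0 × ln(13.11) = 4290.0 × 2.5732 ≈ 11038.9 m/s.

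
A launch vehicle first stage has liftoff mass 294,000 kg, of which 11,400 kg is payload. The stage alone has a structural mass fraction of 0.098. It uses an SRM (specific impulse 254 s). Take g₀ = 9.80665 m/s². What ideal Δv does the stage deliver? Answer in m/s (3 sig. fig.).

Δv ≈ 5030 m/s

Stage wet mass = m₀ − payload = 294,000 − 11,400 = 282,600 kg.
Stage dry mass = ε × stage wet mass = 0.098 × 282,600 = 27,694.8 kg.
Burnout mass m_f = stage dry + payload = 27,694.8 + 11,400 = 39,094.8 kg.
v_e = Isp · g₀ = 254 × 9.80665 = 2490.9 m/s.
Δv = v_e · ln(294,000/39,094.8) = 2490.9 × ln(7.52) = 2490.9 × 2.0176 ≈ 5026 m/s.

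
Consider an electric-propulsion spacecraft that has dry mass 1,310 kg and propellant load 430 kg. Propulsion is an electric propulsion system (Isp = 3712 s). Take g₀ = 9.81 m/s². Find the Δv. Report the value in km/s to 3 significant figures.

v_e = Isp · g₀ = 3712 × 9.81 = 36414.7 m/s.
m₀ = m_dry + m_prop = 1,310 + 430 = 1,740 kg.
By the Tsiolkovsky rocket equation, Δv = v_e · ln(m₀/m_f) = 36414.7 × ln(1.328) = 36414.7 × 0.2839 ≈ 10336.6 m/s.

Δv ≈ 10.3 km/s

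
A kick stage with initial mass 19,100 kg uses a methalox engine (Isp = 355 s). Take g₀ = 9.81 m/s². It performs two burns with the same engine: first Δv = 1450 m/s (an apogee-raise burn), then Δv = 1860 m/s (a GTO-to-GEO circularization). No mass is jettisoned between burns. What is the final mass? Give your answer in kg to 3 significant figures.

final mass ≈ 7380 kg

v_e = Isp · g₀ = 355 × 9.81 = 3482.6 m/s.
After the first burn: m = 19100 × exp(−1450/3482.6) = 19100 × 0.65944 = 12,595.3 kg.
After the second burn: m = 12,595.3 × exp(−1860/3482.6) = 12,595.3 × 0.58620 = 7,383.36 kg.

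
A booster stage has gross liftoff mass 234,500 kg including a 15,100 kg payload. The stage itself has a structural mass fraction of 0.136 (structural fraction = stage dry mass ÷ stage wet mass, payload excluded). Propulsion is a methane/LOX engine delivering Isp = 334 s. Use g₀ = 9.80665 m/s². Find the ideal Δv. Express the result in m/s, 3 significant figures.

Stage wet mass = m₀ − payload = 234,500 − 15,100 = 219,400 kg.
Stage dry mass = ε × stage wet mass = 0.136 × 219,400 = 29,838.4 kg.
Burnout mass m_f = stage dry + payload = 29,838.4 + 15,100 = 44,938.4 kg.
v_e = Isp · g₀ = 334 × 9.80665 = 3275.4 m/s.
Δv = v_e · ln(234,500/44,938.4) = 3275.4 × ln(5.218) = 3275.4 × 1.6522 ≈ 5412 m/s.

Δv ≈ 5410 m/s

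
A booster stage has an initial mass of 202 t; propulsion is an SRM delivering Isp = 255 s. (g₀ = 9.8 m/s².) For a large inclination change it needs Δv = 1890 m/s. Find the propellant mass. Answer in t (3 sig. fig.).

propellant mass ≈ 107 t

v_e = Isp · g₀ = 255 × 9.8 = 2499.0 m/s.
Rocket equation: m₀/m_f = exp(Δv / v_e) = exp(1890 / 2499.0) = exp(0.7563) = 2.1304.
m_f = 202 / 2.1304 = 94.8179 t, so propellant = m₀ − m_f = 202 − 94.8179 = 107.1821 t.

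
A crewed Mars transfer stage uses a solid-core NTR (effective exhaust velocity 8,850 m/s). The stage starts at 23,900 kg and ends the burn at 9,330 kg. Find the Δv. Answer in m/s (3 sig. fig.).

Δv ≈ 8320 m/s

From the ideal rocket equation, Δv = v_e · ln(m₀/m_f) = 8850.0 × ln(2.562) = 8850.0 × 0.9406 ≈ 8324.7 m/s.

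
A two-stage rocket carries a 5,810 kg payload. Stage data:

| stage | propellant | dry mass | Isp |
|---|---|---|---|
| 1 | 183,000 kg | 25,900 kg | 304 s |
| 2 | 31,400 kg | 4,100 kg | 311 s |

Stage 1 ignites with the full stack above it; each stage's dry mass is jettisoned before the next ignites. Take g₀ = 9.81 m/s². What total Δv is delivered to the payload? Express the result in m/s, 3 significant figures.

Δv ≈ 8280 m/s

Ignition mass of stage 1 = 183,000+25,900 + 31,400+4,100 + 5,810 = 250,210 kg.
Stage 1: m₀ = 250,210 kg, m_f = 250,210 − 183,000 = 67,210 kg; Δv = 304×9.81×ln(3.723) = 2982.2×1.3145 ≈ 3920 m/s.
Stage 2: m₀ = 41,310 kg, m_f = 41,310 − 31,400 = 9,910 kg; Δv = 311×9.81×ln(4.169) = 3050.9×1.4276 ≈ 4355 m/s.
Total Δv = 3920 + 4355 = 8275 m/s.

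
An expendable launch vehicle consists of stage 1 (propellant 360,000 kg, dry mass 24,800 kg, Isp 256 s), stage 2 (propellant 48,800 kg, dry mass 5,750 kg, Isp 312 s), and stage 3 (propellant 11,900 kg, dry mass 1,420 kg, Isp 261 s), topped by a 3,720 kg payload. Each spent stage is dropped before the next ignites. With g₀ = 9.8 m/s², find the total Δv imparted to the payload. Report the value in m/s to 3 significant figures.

Ignition mass of stage 1 = 360,000+24,800 + 48,800+5,750 + 11,900+1,420 + 3,720 = 456,390 kg.
Stage 1: m₀ = 456,390 kg, m_f = 456,390 − 360,000 = 96,390 kg; Δv = 256×9.8×ln(4.735) = 2508.8×1.5549 ≈ 3901 m/s.
Stage 2: m₀ = 71,590 kg, m_f = 71,590 − 48,800 = 22,790 kg; Δv = 312×9.8×ln(3.141) = 3057.6×1.1446 ≈ 3500 m/s.
Stage 3: m₀ = 17,040 kg, m_f = 17,040 − 11,900 = 5,140 kg; Δv = 261×9.8×ln(3.315) = 2557.8×1.1985 ≈ 3066 m/s.
Total Δv = 3901 + 3500 + 3066 = 10467 m/s.

Δv ≈ 10500 m/s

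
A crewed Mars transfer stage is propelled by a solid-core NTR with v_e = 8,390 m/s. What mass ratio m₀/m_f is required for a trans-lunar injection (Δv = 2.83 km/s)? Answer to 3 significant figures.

m₀/m_f = exp(Δv / v_e) = exp(2830 / 8390.0) = exp(0.3373) = 1.4012.

mass ratio ≈ 1.40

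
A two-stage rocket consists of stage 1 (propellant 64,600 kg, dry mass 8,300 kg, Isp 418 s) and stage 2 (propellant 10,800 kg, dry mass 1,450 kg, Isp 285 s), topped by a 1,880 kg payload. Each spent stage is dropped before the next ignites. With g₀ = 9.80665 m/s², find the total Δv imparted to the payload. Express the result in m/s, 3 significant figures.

Ignition mass of stage 1 = 64,600+8,300 + 10,800+1,450 + 1,880 = 87,030 kg.
Stage 1: m₀ = 87,030 kg, m_f = 87,030 − 64,600 = 22,430 kg; Δv = 418×9.80665×ln(3.88) = 4099.2×1.3559 ≈ 5558 m/s.
Stage 2: m₀ = 14,130 kg, m_f = 14,130 − 10,800 = 3,330 kg; Δv = 285×9.80665×ln(4.243) = 2794.9×1.4453 ≈ 4040 m/s.
Total Δv = 5558 + 4040 = 9598 m/s.

Δv ≈ 9600 m/s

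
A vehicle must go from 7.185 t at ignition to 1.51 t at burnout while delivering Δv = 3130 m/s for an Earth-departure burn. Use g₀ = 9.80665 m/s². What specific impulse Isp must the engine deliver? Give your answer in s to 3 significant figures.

ln(m₀/m_f) = ln(7185/1510) = ln(4.758) = 1.5599.
Rocket equation: v_e = Δv / ln(m₀/m_f) = 3130 / 1.5599 = 2006.6 m/s.
Isp = v_e / g₀ = 2006.6 / 9.80665 = 204.6 s.

Isp ≈ 205 s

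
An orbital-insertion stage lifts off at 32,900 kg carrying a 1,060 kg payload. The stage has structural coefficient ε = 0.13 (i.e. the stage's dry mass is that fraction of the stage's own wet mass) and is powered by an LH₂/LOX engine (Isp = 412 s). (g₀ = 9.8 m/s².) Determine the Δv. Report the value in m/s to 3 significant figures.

Δv ≈ 7450 m/s

Stage wet mass = m₀ − payload = 32,900 − 1,060 = 31,840 kg.
Stage dry mass = ε × stage wet mass = 0.13 × 31,840 = 4,139.2 kg.
Burnout mass m_f = stage dry + payload = 4,139.2 + 1,060 = 5,199.2 kg.
v_e = Isp · g₀ = 412 × 9.8 = 4037.6 m/s.
From the ideal rocket equation, Δv = v_e · ln(32,900/5,199.2) = 4037.6 × ln(6.328) = 4037.6 × 1.8450 ≈ 7449 m/s.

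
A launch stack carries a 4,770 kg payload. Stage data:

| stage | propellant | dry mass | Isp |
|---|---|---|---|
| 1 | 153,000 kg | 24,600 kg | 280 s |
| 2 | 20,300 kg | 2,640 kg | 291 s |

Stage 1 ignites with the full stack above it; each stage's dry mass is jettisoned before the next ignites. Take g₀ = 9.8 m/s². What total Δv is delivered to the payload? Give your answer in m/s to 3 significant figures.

Δv ≈ 7510 m/s

Ignition mass of stage 1 = 153,000+24,600 + 20,300+2,640 + 4,770 = 205,310 kg.
Stage 1: m₀ = 205,310 kg, m_f = 205,310 − 153,000 = 52,310 kg; Δv = 280×9.8×ln(3.925) = 2744.0×1.3673 ≈ 3752 m/s.
Stage 2: m₀ = 27,710 kg, m_f = 27,710 − 20,300 = 7,410 kg; Δv = 291×9.8×ln(3.74) = 2851.8×1.3190 ≈ 3761 m/s.
Total Δv = 3752 + 3761 = 7513 m/s.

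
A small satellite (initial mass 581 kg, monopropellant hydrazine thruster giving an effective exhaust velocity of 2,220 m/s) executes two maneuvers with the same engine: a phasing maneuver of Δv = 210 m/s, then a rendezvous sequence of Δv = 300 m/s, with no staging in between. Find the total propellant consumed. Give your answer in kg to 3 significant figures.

total propellant consumed ≈ 119 kg

After the first burn: m = 581 × exp(−210/2220.0) = 581 × 0.90974 = 528.559 kg.
After the second burn: m = 528.559 × exp(−300/2220.0) = 528.559 × 0.87360 = 461.749 kg.
Total propellant = m₀ − m_final = 581 − 461.749 = 119.251 kg.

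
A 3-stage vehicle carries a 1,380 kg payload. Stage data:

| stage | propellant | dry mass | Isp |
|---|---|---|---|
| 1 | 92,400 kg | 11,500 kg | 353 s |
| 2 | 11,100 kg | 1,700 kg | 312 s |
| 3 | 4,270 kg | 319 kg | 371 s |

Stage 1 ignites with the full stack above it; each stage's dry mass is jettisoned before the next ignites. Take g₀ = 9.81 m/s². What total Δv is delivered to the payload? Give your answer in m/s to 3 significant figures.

Ignition mass of stage 1 = 92,400+11,500 + 11,100+1,700 + 4,270+319 + 1,380 = 122,669 kg.
Stage 1: m₀ = 122,669 kg, m_f = 122,669 − 92,400 = 30,269 kg; Δv = 353×9.81×ln(4.053) = 3462.9×1.3994 ≈ 4846 m/s.
Stage 2: m₀ = 18,769 kg, m_f = 18,769 − 11,100 = 7,669 kg; Δv = 312×9.81×ln(2.447) = 3060.7×0.8950 ≈ 2739 m/s.
Stage 3: m₀ = 5,969 kg, m_f = 5,969 − 4,270 = 1,699 kg; Δv = 371×9.81×ln(3.513) = 3639.5×1.2565 ≈ 4573 m/s.
Total Δv = 4846 + 2739 + 4573 = 12158 m/s.

Δv ≈ 12200 m/s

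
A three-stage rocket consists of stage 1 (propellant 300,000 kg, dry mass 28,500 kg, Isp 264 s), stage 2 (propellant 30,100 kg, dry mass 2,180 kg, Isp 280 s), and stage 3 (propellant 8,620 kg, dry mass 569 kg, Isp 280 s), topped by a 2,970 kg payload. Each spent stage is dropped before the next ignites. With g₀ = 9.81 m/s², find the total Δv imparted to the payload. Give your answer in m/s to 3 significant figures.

Δv ≈ 10700 m/s

Ignition mass of stage 1 = 300,000+28,500 + 30,100+2,180 + 8,620+569 + 2,970 = 372,939 kg.
Stage 1: m₀ = 372,939 kg, m_f = 372,939 − 300,000 = 72,939 kg; Δv = 264×9.81×ln(5.113) = 2589.8×1.6318 ≈ 4226 m/s.
Stage 2: m₀ = 44,439 kg, m_f = 44,439 − 30,100 = 14,339 kg; Δv = 280×9.81×ln(3.099) = 2746.8×1.1311 ≈ 3107 m/s.
Stage 3: m₀ = 12,159 kg, m_f = 12,159 − 8,620 = 3,539 kg; Δv = 280×9.81×ln(3.436) = 2746.8×1.2342 ≈ 3390 m/s.
Total Δv = 4226 + 3107 + 3390 = 10723 m/s.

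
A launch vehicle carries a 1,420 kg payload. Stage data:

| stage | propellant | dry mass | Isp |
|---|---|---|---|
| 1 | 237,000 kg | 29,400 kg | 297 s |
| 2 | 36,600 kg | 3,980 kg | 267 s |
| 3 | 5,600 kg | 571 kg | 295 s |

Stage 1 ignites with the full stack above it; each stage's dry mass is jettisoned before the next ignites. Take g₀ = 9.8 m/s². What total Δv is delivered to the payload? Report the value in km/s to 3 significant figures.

Δv ≈ 11.7 km/s

Ignition mass of stage 1 = 237,000+29,400 + 36,600+3,980 + 5,600+571 + 1,420 = 314,571 kg.
Stage 1: m₀ = 314,571 kg, m_f = 314,571 − 237,000 = 77,571 kg; Δv = 297×9.8×ln(4.055) = 2910.6×1.4000 ≈ 4075 m/s.
Stage 2: m₀ = 48,171 kg, m_f = 48,171 − 36,600 = 11,571 kg; Δv = 267×9.8×ln(4.163) = 2616.6×1.4263 ≈ 3732 m/s.
Stage 3: m₀ = 7,591 kg, m_f = 7,591 − 5,600 = 1,991 kg; Δv = 295×9.8×ln(3.813) = 2891.0×1.3383 ≈ 3869 m/s.
Total Δv = 4075 + 3732 + 3869 = 11676 m/s.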